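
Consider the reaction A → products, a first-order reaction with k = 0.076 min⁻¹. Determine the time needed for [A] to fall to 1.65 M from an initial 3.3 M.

9.12 min

Step 1: For first-order: t = ln([A]₀/[A])/k
Step 2: t = ln(3.3/1.65)/0.076
Step 3: t = ln(2)/0.076
Step 4: t = 0.6931/0.076 = 9.12 min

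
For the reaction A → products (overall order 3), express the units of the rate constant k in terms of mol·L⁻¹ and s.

(mol·L⁻¹)⁻²·s⁻¹

Step 1: For overall order n, rate = k × (concentration)^n.
Step 2: Rate has units mol·L⁻¹·s⁻¹; concentration term has units (mol·L⁻¹)^3.
Step 3: k = rate / (concentration)^n, so units of k = (mol·L⁻¹)^(1-3)·s⁻¹ = (mol·L⁻¹)⁻²·s⁻¹.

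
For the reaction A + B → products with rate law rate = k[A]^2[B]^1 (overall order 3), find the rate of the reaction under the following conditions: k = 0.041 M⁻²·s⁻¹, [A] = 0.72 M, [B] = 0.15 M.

0.003188 M/s

Step 1: The rate law is rate = k[A]^2[B]^1, overall order = 2+1 = 3
Step 2: Substitute values: rate = 0.041 × (0.72)^2 × (0.15)^1
Step 3: rate = 0.041 × 0.5184 × 0.15 = 0.00318816 M/s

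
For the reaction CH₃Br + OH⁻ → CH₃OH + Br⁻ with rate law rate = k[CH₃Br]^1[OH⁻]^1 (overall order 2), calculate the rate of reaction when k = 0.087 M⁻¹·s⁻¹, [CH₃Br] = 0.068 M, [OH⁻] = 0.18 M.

0.001065 M/s

Step 1: The rate law is rate = k[CH₃Br]^1[OH⁻]^1, overall order = 1+1 = 2
Step 2: Substitute values: rate = 0.087 × (0.068)^1 × (0.18)^1
Step 3: rate = 0.087 × 0.068 × 0.18 = 0.00106488 M/s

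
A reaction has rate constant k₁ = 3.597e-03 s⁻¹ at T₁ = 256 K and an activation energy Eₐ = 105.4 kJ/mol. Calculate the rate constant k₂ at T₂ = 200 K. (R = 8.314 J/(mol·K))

3.420e-09 s⁻¹

Step 1: Use the two-temperature Arrhenius form: ln(k₂/k₁) = -Eₐ/R × (1/T₂ - 1/T₁)
Step 2: Convert Eₐ to J/mol: 105.4 kJ/mol = 105400 J/mol
Step 3: 1/T₂ - 1/T₁ = 1/200 - 1/256 = 1.093750e-03 K⁻¹
Step 4: ln(k₂/k₁) = -105400/8.314 × 1.093750e-03 = -13.86592
Step 5: k₂ = k₁ × exp(-13.86592) = 3.597e-03 × 9.50840e-07 = 3.420e-09 s⁻¹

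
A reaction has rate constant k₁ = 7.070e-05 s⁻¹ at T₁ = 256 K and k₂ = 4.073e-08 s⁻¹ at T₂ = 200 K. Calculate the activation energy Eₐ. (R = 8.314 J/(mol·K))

56.7 kJ/mol

Step 1: Use the two-temperature Arrhenius form: ln(k₂/k₁) = -Eₐ/R × (1/T₂ - 1/T₁)
Step 2: ln(k₂/k₁) = ln(4.073e-08/7.070e-05) = ln(0.000576096) = -7.45924
Step 3: 1/T₂ - 1/T₁ = 1/200 - 1/256 = 1.093750e-03 K⁻¹
Step 4: Eₐ = -R × ln(k₂/k₁) / (1/T₂ - 1/T₁) = -8.314 × -7.45924 / 1.093750e-03
Step 5: Eₐ = 5.6700e+04 J/mol = 56.7 kJ/mol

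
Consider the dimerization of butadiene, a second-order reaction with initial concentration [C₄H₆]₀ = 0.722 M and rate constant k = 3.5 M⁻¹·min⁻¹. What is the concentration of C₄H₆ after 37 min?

0.00764 M

Step 1: For a second-order reaction: 1/[C₄H₆] = 1/[C₄H₆]₀ + kt
Step 2: 1/[C₄H₆] = 1/0.722 + 3.5 × 37
Step 3: 1/[C₄H₆] = 1.385 + 129.5 = 130.9
Step 4: [C₄H₆] = 1/130.9 = 0.00764 M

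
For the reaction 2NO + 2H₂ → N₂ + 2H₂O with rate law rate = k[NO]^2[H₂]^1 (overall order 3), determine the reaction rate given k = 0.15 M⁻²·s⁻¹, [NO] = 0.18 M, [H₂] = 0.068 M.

0.0003305 M/s

Step 1: The rate law is rate = k[NO]^2[H₂]^1, overall order = 2+1 = 3
Step 2: Substitute values: rate = 0.15 × (0.18)^2 × (0.068)^1
Step 3: rate = 0.15 × 0.0324 × 0.068 = 0.00033048 M/s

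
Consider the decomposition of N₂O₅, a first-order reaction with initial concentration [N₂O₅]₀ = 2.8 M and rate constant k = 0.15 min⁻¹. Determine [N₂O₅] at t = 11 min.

0.5377 M

Step 1: For a first-order reaction: [N₂O₅] = [N₂O₅]₀ × e^(-kt)
Step 2: [N₂O₅] = 2.8 × e^(-0.15 × 11)
Step 3: [N₂O₅] = 2.8 × e^(-1.65)
Step 4: [N₂O₅] = 2.8 × 0.19205 = 0.5377 M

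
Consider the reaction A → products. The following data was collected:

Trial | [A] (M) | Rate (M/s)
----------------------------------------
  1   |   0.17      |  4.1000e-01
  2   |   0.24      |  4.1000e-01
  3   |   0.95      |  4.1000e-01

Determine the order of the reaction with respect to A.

zeroth order (0)

Step 1: Compare trials - when concentration changes, rate stays constant.
Step 2: rate₂/rate₁ = 4.1000e-01/4.1000e-01 = 1
Step 3: [A]₂/[A]₁ = 0.24/0.17 = 1.412
Step 4: Since rate ratio ≈ (conc ratio)^0, the reaction is zeroth order.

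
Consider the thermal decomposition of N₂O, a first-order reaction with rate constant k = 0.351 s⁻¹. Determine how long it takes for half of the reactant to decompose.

1.975 s

Step 1: For a first-order reaction, t₁/₂ = ln(2)/k
Step 2: t₁/₂ = ln(2)/0.351
Step 3: t₁/₂ = 0.6931/0.351 = 1.975 s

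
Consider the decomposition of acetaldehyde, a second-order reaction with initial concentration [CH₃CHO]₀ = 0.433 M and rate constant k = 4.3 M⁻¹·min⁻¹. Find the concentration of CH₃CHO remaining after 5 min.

0.042 M

Step 1: For a second-order reaction: 1/[CH₃CHO] = 1/[CH₃CHO]₀ + kt
Step 2: 1/[CH₃CHO] = 1/0.433 + 4.3 × 5
Step 3: 1/[CH₃CHO] = 2.309 + 21.5 = 23.81
Step 4: [CH₃CHO] = 1/23.81 = 0.042 M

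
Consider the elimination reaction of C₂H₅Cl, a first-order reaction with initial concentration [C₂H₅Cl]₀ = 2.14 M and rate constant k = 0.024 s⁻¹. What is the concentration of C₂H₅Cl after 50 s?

0.6446 M

Step 1: For a first-order reaction: [C₂H₅Cl] = [C₂H₅Cl]₀ × e^(-kt)
Step 2: [C₂H₅Cl] = 2.14 × e^(-0.024 × 50)
Step 3: [C₂H₅Cl] = 2.14 × e^(-1.2)
Step 4: [C₂H₅Cl] = 2.14 × 0.301194 = 0.6446 M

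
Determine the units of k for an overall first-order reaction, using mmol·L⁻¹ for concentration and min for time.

min⁻¹

Step 1: For overall order n, rate = k × (concentration)^n.
Step 2: Rate has units mmol·L⁻¹·min⁻¹; concentration term has units (mmol·L⁻¹)^1.
Step 3: k = rate / (concentration)^n, so units of k = (mmol·L⁻¹)^(1-1)·min⁻¹ = min⁻¹.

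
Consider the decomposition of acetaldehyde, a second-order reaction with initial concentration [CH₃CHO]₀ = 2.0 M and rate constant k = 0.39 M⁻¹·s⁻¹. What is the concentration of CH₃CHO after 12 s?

0.1931 M

Step 1: For a second-order reaction: 1/[CH₃CHO] = 1/[CH₃CHO]₀ + kt
Step 2: 1/[CH₃CHO] = 1/2.0 + 0.39 × 12
Step 3: 1/[CH₃CHO] = 0.5 + 4.68 = 5.18
Step 4: [CH₃CHO] = 1/5.18 = 0.1931 M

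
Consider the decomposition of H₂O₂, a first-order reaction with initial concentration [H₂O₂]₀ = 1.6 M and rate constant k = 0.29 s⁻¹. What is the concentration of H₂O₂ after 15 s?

0.02065 M

Step 1: For a first-order reaction: [H₂O₂] = [H₂O₂]₀ × e^(-kt)
Step 2: [H₂O₂] = 1.6 × e^(-0.29 × 15)
Step 3: [H₂O₂] = 1.6 × e^(-4.35)
Step 4: [H₂O₂] = 1.6 × 0.0129068 = 0.02065 M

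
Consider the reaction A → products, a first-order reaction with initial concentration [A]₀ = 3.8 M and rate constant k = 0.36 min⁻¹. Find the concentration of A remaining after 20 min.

0.002837 M

Step 1: For a first-order reaction: [A] = [A]₀ × e^(-kt)
Step 2: [A] = 3.8 × e^(-0.36 × 20)
Step 3: [A] = 3.8 × e^(-7.2)
Step 4: [A] = 3.8 × 0.000746586 = 0.002837 M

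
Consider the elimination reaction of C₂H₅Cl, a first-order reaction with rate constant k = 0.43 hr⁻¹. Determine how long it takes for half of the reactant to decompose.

1.612 hr

Step 1: For a first-order reaction, t₁/₂ = ln(2)/k
Step 2: t₁/₂ = ln(2)/0.43
Step 3: t₁/₂ = 0.6931/0.43 = 1.612 hr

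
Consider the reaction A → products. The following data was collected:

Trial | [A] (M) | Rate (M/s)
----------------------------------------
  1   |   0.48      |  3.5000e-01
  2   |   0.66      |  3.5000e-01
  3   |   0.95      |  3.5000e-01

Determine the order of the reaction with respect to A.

zeroth order (0)

Step 1: Compare trials - when concentration changes, rate stays constant.
Step 2: rate₂/rate₁ = 3.5000e-01/3.5000e-01 = 1
Step 3: [A]₂/[A]₁ = 0.66/0.48 = 1.375
Step 4: Since rate ratio ≈ (conc ratio)^0, the reaction is zeroth order.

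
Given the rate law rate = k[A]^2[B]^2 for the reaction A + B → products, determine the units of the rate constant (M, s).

M⁻³·s⁻¹

Step 1: Overall order = 2 + 2 = 4.
Step 2: rate has units M·s⁻¹; [A]^2[B]^2 has units M^4.
Step 3: k = rate/([A]^2[B]^2), so units of k = M^(1-4)·s⁻¹ = M⁻³·s⁻¹.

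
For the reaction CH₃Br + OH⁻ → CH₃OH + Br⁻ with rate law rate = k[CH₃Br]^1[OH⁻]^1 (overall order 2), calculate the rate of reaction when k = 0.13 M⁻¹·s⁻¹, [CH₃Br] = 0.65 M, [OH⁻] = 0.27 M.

0.02282 M/s

Step 1: The rate law is rate = k[CH₃Br]^1[OH⁻]^1, overall order = 1+1 = 2
Step 2: Substitute values: rate = 0.13 × (0.65)^1 × (0.27)^1
Step 3: rate = 0.13 × 0.65 × 0.27 = 0.022815 M/s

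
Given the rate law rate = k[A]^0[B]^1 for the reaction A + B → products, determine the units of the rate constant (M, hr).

hr⁻¹

Step 1: Overall order = 0 + 1 = 1.
Step 2: rate has units M·hr⁻¹; [A]^0[B]^1 has units M^1.
Step 3: k = rate/([A]^0[B]^1), so units of k = M^(1-1)·hr⁻¹ = hr⁻¹.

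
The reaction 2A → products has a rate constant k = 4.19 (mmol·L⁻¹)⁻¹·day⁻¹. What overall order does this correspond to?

second order (2)

Step 1: The units of k for an nth-order reaction are (concentration)^(1-n)·(time)⁻¹.
Step 2: Here k has units (mmol·L⁻¹)⁻¹·day⁻¹, so the concentration exponent is -1.
Step 3: 1 - n = -1 ⇒ n = 2. The reaction is second order.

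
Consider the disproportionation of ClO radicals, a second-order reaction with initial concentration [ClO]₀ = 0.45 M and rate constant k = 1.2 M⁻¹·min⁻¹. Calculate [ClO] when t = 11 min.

0.06484 M

Step 1: For a second-order reaction: 1/[ClO] = 1/[ClO]₀ + kt
Step 2: 1/[ClO] = 1/0.45 + 1.2 × 11
Step 3: 1/[ClO] = 2.222 + 13.2 = 15.42
Step 4: [ClO] = 1/15.42 = 0.06484 M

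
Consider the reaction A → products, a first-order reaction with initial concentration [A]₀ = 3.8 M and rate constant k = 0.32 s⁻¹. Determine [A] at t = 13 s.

0.05931 M

Step 1: For a first-order reaction: [A] = [A]₀ × e^(-kt)
Step 2: [A] = 3.8 × e^(-0.32 × 13)
Step 3: [A] = 3.8 × e^(-4.16)
Step 4: [A] = 3.8 × 0.0156076 = 0.05931 M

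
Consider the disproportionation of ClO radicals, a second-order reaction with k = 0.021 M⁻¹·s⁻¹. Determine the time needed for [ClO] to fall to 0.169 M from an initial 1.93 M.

257.1 s

Step 1: For second-order: t = (1/[ClO] - 1/[ClO]₀)/k
Step 2: t = (1/0.169 - 1/1.93)/0.021
Step 3: t = (5.917 - 0.5181)/0.021
Step 4: t = 5.399/0.021 = 257.1 s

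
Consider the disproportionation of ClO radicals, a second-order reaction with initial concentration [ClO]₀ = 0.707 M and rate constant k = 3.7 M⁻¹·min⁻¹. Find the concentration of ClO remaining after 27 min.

0.00987 M

Step 1: For a second-order reaction: 1/[ClO] = 1/[ClO]₀ + kt
Step 2: 1/[ClO] = 1/0.707 + 3.7 × 27
Step 3: 1/[ClO] = 1.414 + 99.9 = 101.3
Step 4: [ClO] = 1/101.3 = 0.00987 M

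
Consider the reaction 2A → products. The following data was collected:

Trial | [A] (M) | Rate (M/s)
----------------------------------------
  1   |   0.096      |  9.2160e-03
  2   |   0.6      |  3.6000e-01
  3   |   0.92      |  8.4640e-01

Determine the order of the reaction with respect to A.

second order (2)

Step 1: Compare trials to find order n where rate₂/rate₁ = ([A]₂/[A]₁)^n
Step 2: rate₂/rate₁ = 3.6000e-01/9.2160e-03 = 39.06
Step 3: [A]₂/[A]₁ = 0.6/0.096 = 6.25
Step 4: n = ln(39.06)/ln(6.25) = 2.00 ≈ 2
Step 5: The reaction is second order in A.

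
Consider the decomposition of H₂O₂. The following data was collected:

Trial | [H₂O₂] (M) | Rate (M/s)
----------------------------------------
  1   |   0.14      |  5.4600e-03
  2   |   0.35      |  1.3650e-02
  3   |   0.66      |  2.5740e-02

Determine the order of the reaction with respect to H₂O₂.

first order (1)

Step 1: Compare trials to find order n where rate₂/rate₁ = ([H₂O₂]₂/[H₂O₂]₁)^n
Step 2: rate₂/rate₁ = 1.3650e-02/5.4600e-03 = 2.5
Step 3: [H₂O₂]₂/[H₂O₂]₁ = 0.35/0.14 = 2.5
Step 4: n = ln(2.5)/ln(2.5) = 1.00 ≈ 1
Step 5: The reaction is first order in H₂O₂.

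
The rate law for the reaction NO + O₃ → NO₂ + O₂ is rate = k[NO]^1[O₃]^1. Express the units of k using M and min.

M⁻¹·min⁻¹

Step 1: Overall order = 1 + 1 = 2.
Step 2: rate has units M·min⁻¹; [NO]^1[O₃]^1 has units M^2.
Step 3: k = rate/([NO]^1[O₃]^1), so units of k = M^(1-2)·min⁻¹ = M⁻¹·min⁻¹.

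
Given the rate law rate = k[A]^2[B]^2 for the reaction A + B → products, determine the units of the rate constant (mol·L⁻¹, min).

(mol·L⁻¹)⁻³·min⁻¹

Step 1: Overall order = 2 + 2 = 4.
Step 2: rate has units mol·L⁻¹·min⁻¹; [A]^2[B]^2 has units (mol·L⁻¹)^4.
Step 3: k = rate/([A]^2[B]^2), so units of k = (mol·L⁻¹)^(1-4)·min⁻¹ = (mol·L⁻¹)⁻³·min⁻¹.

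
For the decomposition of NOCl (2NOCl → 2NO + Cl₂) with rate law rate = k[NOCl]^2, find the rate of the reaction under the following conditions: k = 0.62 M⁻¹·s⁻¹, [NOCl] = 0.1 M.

0.0062 M/s

Step 1: Identify the rate law: rate = k[NOCl]^2
Step 2: Substitute values: rate = 0.62 × (0.1)^2
Step 3: Calculate: rate = 0.62 × 0.01 = 0.0062 M/s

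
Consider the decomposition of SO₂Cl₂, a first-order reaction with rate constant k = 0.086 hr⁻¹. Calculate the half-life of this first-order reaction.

8.06 hr

Step 1: For a first-order reaction, t₁/₂ = ln(2)/k
Step 2: t₁/₂ = ln(2)/0.086
Step 3: t₁/₂ = 0.6931/0.086 = 8.06 hr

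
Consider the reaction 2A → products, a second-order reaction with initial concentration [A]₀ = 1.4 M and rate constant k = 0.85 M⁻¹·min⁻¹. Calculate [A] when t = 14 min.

0.07928 M

Step 1: For a second-order reaction: 1/[A] = 1/[A]₀ + kt
Step 2: 1/[A] = 1/1.4 + 0.85 × 14
Step 3: 1/[A] = 0.7143 + 11.9 = 12.61
Step 4: [A] = 1/12.61 = 0.07928 M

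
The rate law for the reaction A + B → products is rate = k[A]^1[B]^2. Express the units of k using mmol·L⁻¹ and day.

(mmol·L⁻¹)⁻²·day⁻¹

Step 1: Overall order = 1 + 2 = 3.
Step 2: rate has units mmol·L⁻¹·day⁻¹; [A]^1[B]^2 has units (mmol·L⁻¹)^3.
Step 3: k = rate/([A]^1[B]^2), so units of k = (mmol·L⁻¹)^(1-3)·day⁻¹ = (mmol·L⁻¹)⁻²·day⁻¹.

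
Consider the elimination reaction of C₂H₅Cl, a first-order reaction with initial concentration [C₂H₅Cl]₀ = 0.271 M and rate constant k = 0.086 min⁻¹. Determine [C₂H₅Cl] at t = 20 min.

0.04853 M

Step 1: For a first-order reaction: [C₂H₅Cl] = [C₂H₅Cl]₀ × e^(-kt)
Step 2: [C₂H₅Cl] = 0.271 × e^(-0.086 × 20)
Step 3: [C₂H₅Cl] = 0.271 × e^(-1.72)
Step 4: [C₂H₅Cl] = 0.271 × 0.179066 = 0.04853 M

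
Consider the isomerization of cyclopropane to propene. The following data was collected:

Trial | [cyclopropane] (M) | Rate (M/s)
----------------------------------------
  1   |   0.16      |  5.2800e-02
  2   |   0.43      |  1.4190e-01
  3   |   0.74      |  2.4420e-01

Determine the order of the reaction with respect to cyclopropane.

first order (1)

Step 1: Compare trials to find order n where rate₂/rate₁ = ([cyclopropane]₂/[cyclopropane]₁)^n
Step 2: rate₂/rate₁ = 1.4190e-01/5.2800e-02 = 2.687
Step 3: [cyclopropane]₂/[cyclopropane]₁ = 0.43/0.16 = 2.688
Step 4: n = ln(2.687)/ln(2.688) = 1.00 ≈ 1
Step 5: The reaction is first order in cyclopropane.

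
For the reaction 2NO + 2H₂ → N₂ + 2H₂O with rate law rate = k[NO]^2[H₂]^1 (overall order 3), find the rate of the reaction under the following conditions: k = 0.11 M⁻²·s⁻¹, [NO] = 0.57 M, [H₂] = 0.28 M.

0.01001 M/s

Step 1: The rate law is rate = k[NO]^2[H₂]^1, overall order = 2+1 = 3
Step 2: Substitute values: rate = 0.11 × (0.57)^2 × (0.28)^1
Step 3: rate = 0.11 × 0.3249 × 0.28 = 0.0100069 M/s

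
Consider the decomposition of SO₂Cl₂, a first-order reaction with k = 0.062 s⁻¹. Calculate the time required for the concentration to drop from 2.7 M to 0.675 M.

22.36 s

Step 1: For first-order: t = ln([SO₂Cl₂]₀/[SO₂Cl₂])/k
Step 2: t = ln(2.7/0.675)/0.062
Step 3: t = ln(4)/0.062
Step 4: t = 1.386/0.062 = 22.36 s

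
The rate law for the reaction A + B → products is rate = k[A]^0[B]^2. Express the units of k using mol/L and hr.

(mol/L)⁻¹·hr⁻¹

Step 1: Overall order = 0 + 2 = 2.
Step 2: rate has units mol/L·hr⁻¹; [A]^0[B]^2 has units (mol/L)^2.
Step 3: k = rate/([A]^0[B]^2), so units of k = (mol/L)^(1-2)·hr⁻¹ = (mol/L)⁻¹·hr⁻¹.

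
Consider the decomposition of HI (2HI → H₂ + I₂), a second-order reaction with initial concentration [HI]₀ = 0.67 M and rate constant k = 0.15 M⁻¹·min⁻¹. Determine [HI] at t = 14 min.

0.2784 M

Step 1: For a second-order reaction: 1/[HI] = 1/[HI]₀ + kt
Step 2: 1/[HI] = 1/0.67 + 0.15 × 14
Step 3: 1/[HI] = 1.493 + 2.1 = 3.593
Step 4: [HI] = 1/3.593 = 0.2784 M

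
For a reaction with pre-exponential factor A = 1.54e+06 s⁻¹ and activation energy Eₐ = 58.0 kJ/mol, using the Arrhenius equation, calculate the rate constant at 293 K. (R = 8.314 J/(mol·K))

7.03e-05 s⁻¹

Step 1: Use the Arrhenius equation: k = A × exp(-Eₐ/RT)
Step 2: Convert Eₐ to J/mol: 58.0 kJ/mol = 58000 J/mol
Step 3: Calculate the exponent: -Eₐ/(RT) = -58000/(8.314 × 293) = -23.80950
Step 4: k = 1.54e+06 × exp(-23.80950)
Step 5: k = 1.54e+06 × 4.56736e-11 = 7.0337e-05 s⁻¹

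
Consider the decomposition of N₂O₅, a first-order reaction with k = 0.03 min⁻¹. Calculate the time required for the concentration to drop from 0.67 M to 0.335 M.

23.1 min

Step 1: For first-order: t = ln([N₂O₅]₀/[N₂O₅])/k
Step 2: t = ln(0.67/0.335)/0.03
Step 3: t = ln(2)/0.03
Step 4: t = 0.6931/0.03 = 23.1 min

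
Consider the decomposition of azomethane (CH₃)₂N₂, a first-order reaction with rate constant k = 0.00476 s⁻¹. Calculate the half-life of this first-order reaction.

145.6 s

Step 1: For a first-order reaction, t₁/₂ = ln(2)/k
Step 2: t₁/₂ = ln(2)/0.00476
Step 3: t₁/₂ = 0.6931/0.00476 = 145.6 s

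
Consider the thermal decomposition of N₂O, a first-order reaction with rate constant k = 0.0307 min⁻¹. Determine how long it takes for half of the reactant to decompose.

22.58 min

Step 1: For a first-order reaction, t₁/₂ = ln(2)/k
Step 2: t₁/₂ = ln(2)/0.0307
Step 3: t₁/₂ = 0.6931/0.0307 = 22.58 min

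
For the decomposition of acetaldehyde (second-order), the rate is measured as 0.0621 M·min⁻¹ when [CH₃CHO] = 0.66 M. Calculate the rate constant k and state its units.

0.1426 M⁻¹·min⁻¹

Step 1: rate = k[CH₃CHO]^2, so k = rate / [CH₃CHO]^2.
Step 2: k = 0.0621 / (0.66)^2 = 0.0621 / 0.4356.
Step 3: k = 0.1426 M⁻¹·min⁻¹.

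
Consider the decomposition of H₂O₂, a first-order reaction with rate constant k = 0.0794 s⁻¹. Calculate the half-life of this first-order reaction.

8.73 s

Step 1: For a first-order reaction, t₁/₂ = ln(2)/k
Step 2: t₁/₂ = ln(2)/0.0794
Step 3: t₁/₂ = 0.6931/0.0794 = 8.73 s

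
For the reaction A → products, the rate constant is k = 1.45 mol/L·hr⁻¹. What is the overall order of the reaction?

zeroth order (0)

Step 1: The units of k for an nth-order reaction are (concentration)^(1-n)·(time)⁻¹.
Step 2: Here k has units mol/L·hr⁻¹, so the concentration exponent is 1.
Step 3: 1 - n = 1 ⇒ n = 0. The reaction is zeroth order.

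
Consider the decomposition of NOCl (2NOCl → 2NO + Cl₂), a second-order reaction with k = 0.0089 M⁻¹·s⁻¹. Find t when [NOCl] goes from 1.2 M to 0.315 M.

263.1 s

Step 1: For second-order: t = (1/[NOCl] - 1/[NOCl]₀)/k
Step 2: t = (1/0.315 - 1/1.2)/0.0089
Step 3: t = (3.175 - 0.8333)/0.0089
Step 4: t = 2.341/0.0089 = 263.1 s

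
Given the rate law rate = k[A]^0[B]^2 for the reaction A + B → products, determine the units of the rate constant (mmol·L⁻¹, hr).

(mmol·L⁻¹)⁻¹·hr⁻¹

Step 1: Overall order = 0 + 2 = 2.
Step 2: rate has units mmol·L⁻¹·hr⁻¹; [A]^0[B]^2 has units (mmol·L⁻¹)^2.
Step 3: k = rate/([A]^0[B]^2), so units of k = (mmol·L⁻¹)^(1-2)·hr⁻¹ = (mmol·L⁻¹)⁻¹·hr⁻¹.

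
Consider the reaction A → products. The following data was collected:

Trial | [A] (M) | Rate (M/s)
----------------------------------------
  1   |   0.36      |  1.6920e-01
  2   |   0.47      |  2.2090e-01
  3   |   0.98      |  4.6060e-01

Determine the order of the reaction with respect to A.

first order (1)

Step 1: Compare trials to find order n where rate₂/rate₁ = ([A]₂/[A]₁)^n
Step 2: rate₂/rate₁ = 2.2090e-01/1.6920e-01 = 1.306
Step 3: [A]₂/[A]₁ = 0.47/0.36 = 1.306
Step 4: n = ln(1.306)/ln(1.306) = 1.00 ≈ 1
Step 5: The reaction is first order in A.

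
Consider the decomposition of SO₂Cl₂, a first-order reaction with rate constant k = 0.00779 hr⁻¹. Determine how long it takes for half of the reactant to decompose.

88.98 hr

Step 1: For a first-order reaction, t₁/₂ = ln(2)/k
Step 2: t₁/₂ = ln(2)/0.00779
Step 3: t₁/₂ = 0.6931/0.00779 = 88.98 hr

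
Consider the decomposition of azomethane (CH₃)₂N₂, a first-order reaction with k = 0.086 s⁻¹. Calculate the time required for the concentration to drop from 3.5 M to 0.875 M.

16.12 s

Step 1: For first-order: t = ln([azomethane]₀/[azomethane])/k
Step 2: t = ln(3.5/0.875)/0.086
Step 3: t = ln(4)/0.086
Step 4: t = 1.386/0.086 = 16.12 s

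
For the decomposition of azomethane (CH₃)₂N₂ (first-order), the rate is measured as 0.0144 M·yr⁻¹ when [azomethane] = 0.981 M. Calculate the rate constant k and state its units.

0.01468 yr⁻¹

Step 1: rate = k[azomethane]^1, so k = rate / [azomethane]^1.
Step 2: k = 0.0144 / (0.981)^1 = 0.0144 / 0.981.
Step 3: k = 0.01468 yr⁻¹.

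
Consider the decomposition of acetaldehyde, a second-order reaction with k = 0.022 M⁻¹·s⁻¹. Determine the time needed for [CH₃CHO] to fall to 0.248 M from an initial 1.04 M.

139.6 s

Step 1: For second-order: t = (1/[CH₃CHO] - 1/[CH₃CHO]₀)/k
Step 2: t = (1/0.248 - 1/1.04)/0.022
Step 3: t = (4.032 - 0.9615)/0.022
Step 4: t = 3.071/0.022 = 139.6 s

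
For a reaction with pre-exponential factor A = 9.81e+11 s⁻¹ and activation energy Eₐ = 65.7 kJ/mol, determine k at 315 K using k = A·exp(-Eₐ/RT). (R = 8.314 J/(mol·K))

1.25e+01 s⁻¹

Step 1: Use the Arrhenius equation: k = A × exp(-Eₐ/RT)
Step 2: Convert Eₐ to J/mol: 65.7 kJ/mol = 65700 J/mol
Step 3: Calculate the exponent: -Eₐ/(RT) = -65700/(8.314 × 315) = -25.08677
Step 4: k = 9.81e+11 × exp(-25.08677)
Step 5: k = 9.81e+11 × 1.27337e-11 = 1.2492e+01 s⁻¹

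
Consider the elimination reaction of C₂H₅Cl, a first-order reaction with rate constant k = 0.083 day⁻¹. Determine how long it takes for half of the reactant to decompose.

8.351 day

Step 1: For a first-order reaction, t₁/₂ = ln(2)/k
Step 2: t₁/₂ = ln(2)/0.083
Step 3: t₁/₂ = 0.6931/0.083 = 8.351 day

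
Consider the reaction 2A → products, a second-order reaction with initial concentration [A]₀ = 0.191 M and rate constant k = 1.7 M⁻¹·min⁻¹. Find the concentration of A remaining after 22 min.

0.02345 M

Step 1: For a second-order reaction: 1/[A] = 1/[A]₀ + kt
Step 2: 1/[A] = 1/0.191 + 1.7 × 22
Step 3: 1/[A] = 5.236 + 37.4 = 42.64
Step 4: [A] = 1/42.64 = 0.02345 M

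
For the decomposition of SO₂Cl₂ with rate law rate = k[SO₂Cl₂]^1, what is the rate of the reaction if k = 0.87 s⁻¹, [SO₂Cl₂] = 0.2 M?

0.174 M/s

Step 1: Identify the rate law: rate = k[SO₂Cl₂]^1
Step 2: Substitute values: rate = 0.87 × (0.2)^1
Step 3: Calculate: rate = 0.87 × 0.2 = 0.174 M/s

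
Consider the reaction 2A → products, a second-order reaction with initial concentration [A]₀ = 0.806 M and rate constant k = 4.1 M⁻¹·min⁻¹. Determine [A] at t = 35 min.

0.006909 M

Step 1: For a second-order reaction: 1/[A] = 1/[A]₀ + kt
Step 2: 1/[A] = 1/0.806 + 4.1 × 35
Step 3: 1/[A] = 1.241 + 143.5 = 144.7
Step 4: [A] = 1/144.7 = 0.006909 M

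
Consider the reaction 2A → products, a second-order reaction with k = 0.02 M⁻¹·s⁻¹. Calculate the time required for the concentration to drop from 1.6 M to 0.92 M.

23.1 s

Step 1: For second-order: t = (1/[A] - 1/[A]₀)/k
Step 2: t = (1/0.92 - 1/1.6)/0.02
Step 3: t = (1.087 - 0.625)/0.02
Step 4: t = 0.462/0.02 = 23.1 s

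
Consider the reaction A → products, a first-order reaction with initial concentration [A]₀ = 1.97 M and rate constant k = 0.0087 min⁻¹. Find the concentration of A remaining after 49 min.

1.286 M

Step 1: For a first-order reaction: [A] = [A]₀ × e^(-kt)
Step 2: [A] = 1.97 × e^(-0.0087 × 49)
Step 3: [A] = 1.97 × e^(-0.4263)
Step 4: [A] = 1.97 × 0.65292 = 1.286 M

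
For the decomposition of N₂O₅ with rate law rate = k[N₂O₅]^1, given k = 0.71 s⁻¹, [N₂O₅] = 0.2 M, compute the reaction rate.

0.142 M/s

Step 1: Identify the rate law: rate = k[N₂O₅]^1
Step 2: Substitute values: rate = 0.71 × (0.2)^1
Step 3: Calculate: rate = 0.71 × 0.2 = 0.142 M/s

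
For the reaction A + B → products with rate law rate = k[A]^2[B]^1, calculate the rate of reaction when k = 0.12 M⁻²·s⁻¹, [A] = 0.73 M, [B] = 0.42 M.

0.02686 M/s

Step 1: The rate law is rate = k[A]^2[B]^1
Step 2: Substitute: rate = 0.12 × (0.73)^2 × (0.42)^1
Step 3: rate = 0.12 × 0.5329 × 0.42 = 0.0268582 M/s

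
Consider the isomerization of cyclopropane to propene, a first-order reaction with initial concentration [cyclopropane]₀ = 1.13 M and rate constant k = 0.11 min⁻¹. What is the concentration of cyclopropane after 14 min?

0.2423 M

Step 1: For a first-order reaction: [cyclopropane] = [cyclopropane]₀ × e^(-kt)
Step 2: [cyclopropane] = 1.13 × e^(-0.11 × 14)
Step 3: [cyclopropane] = 1.13 × e^(-1.54)
Step 4: [cyclopropane] = 1.13 × 0.214381 = 0.2423 M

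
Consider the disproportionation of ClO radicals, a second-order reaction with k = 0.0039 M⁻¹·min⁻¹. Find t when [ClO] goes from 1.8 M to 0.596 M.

287.8 min

Step 1: For second-order: t = (1/[ClO] - 1/[ClO]₀)/k
Step 2: t = (1/0.596 - 1/1.8)/0.0039
Step 3: t = (1.678 - 0.5556)/0.0039
Step 4: t = 1.122/0.0039 = 287.8 min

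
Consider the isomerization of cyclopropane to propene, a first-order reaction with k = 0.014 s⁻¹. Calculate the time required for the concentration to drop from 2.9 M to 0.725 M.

99.02 s

Step 1: For first-order: t = ln([cyclopropane]₀/[cyclopropane])/k
Step 2: t = ln(2.9/0.725)/0.014
Step 3: t = ln(4)/0.014
Step 4: t = 1.386/0.014 = 99.02 s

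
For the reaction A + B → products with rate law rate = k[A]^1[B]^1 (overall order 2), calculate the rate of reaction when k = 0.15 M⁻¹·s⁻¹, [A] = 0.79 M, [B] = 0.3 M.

0.03555 M/s

Step 1: The rate law is rate = k[A]^1[B]^1, overall order = 1+1 = 2
Step 2: Substitute values: rate = 0.15 × (0.79)^1 × (0.3)^1
Step 3: rate = 0.15 × 0.79 × 0.3 = 0.03555 M/s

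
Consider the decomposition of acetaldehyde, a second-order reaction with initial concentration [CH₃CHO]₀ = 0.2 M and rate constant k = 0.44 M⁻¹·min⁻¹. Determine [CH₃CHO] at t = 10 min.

0.1064 M

Step 1: For a second-order reaction: 1/[CH₃CHO] = 1/[CH₃CHO]₀ + kt
Step 2: 1/[CH₃CHO] = 1/0.2 + 0.44 × 10
Step 3: 1/[CH₃CHO] = 5 + 4.4 = 9.4
Step 4: [CH₃CHO] = 1/9.4 = 0.1064 M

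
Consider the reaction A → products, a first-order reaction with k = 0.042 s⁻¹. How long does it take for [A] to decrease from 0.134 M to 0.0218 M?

43.24 s

Step 1: For first-order: t = ln([A]₀/[A])/k
Step 2: t = ln(0.134/0.0218)/0.042
Step 3: t = ln(6.147)/0.042
Step 4: t = 1.816/0.042 = 43.24 s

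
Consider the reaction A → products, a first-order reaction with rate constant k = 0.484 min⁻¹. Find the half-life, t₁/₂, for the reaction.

1.432 min

Step 1: For a first-order reaction, t₁/₂ = ln(2)/k
Step 2: t₁/₂ = ln(2)/0.484
Step 3: t₁/₂ = 0.6931/0.484 = 1.432 min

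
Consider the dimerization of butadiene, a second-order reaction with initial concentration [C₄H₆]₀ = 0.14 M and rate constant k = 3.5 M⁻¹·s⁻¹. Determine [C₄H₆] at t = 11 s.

0.02191 M

Step 1: For a second-order reaction: 1/[C₄H₆] = 1/[C₄H₆]₀ + kt
Step 2: 1/[C₄H₆] = 1/0.14 + 3.5 × 11
Step 3: 1/[C₄H₆] = 7.143 + 38.5 = 45.64
Step 4: [C₄H₆] = 1/45.64 = 0.02191 M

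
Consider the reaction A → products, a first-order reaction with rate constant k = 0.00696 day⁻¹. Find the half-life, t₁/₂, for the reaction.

99.59 day

Step 1: For a first-order reaction, t₁/₂ = ln(2)/k
Step 2: t₁/₂ = ln(2)/0.00696
Step 3: t₁/₂ = 0.6931/0.00696 = 99.59 day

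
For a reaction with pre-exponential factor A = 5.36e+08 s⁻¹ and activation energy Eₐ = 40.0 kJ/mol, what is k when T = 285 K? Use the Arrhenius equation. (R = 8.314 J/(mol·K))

2.50e+01 s⁻¹

Step 1: Use the Arrhenius equation: k = A × exp(-Eₐ/RT)
Step 2: Convert Eₐ to J/mol: 40.0 kJ/mol = 40000 J/mol
Step 3: Calculate the exponent: -Eₐ/(RT) = -40000/(8.314 × 285) = -16.88127
Step 4: k = 5.36e+08 × exp(-16.88127)
Step 5: k = 5.36e+08 × 4.66184e-08 = 2.4987e+01 s⁻¹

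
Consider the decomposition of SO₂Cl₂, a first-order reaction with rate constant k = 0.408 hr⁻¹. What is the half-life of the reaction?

1.699 hr

Step 1: For a first-order reaction, t₁/₂ = ln(2)/k
Step 2: t₁/₂ = ln(2)/0.408
Step 3: t₁/₂ = 0.6931/0.408 = 1.699 hr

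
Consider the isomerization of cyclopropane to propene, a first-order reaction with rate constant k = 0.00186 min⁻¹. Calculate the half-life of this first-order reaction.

372.7 min

Step 1: For a first-order reaction, t₁/₂ = ln(2)/k
Step 2: t₁/₂ = ln(2)/0.00186
Step 3: t₁/₂ = 0.6931/0.00186 = 372.7 min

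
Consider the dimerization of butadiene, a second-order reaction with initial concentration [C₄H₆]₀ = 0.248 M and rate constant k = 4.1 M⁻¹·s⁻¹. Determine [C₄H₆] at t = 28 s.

0.008415 M

Step 1: For a second-order reaction: 1/[C₄H₆] = 1/[C₄H₆]₀ + kt
Step 2: 1/[C₄H₆] = 1/0.248 + 4.1 × 28
Step 3: 1/[C₄H₆] = 4.032 + 114.8 = 118.8
Step 4: [C₄H₆] = 1/118.8 = 0.008415 M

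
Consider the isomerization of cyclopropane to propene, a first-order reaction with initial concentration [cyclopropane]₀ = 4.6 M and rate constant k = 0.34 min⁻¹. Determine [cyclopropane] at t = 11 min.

0.1093 M

Step 1: For a first-order reaction: [cyclopropane] = [cyclopropane]₀ × e^(-kt)
Step 2: [cyclopropane] = 4.6 × e^(-0.34 × 11)
Step 3: [cyclopropane] = 4.6 × e^(-3.74)
Step 4: [cyclopropane] = 4.6 × 0.0237541 = 0.1093 M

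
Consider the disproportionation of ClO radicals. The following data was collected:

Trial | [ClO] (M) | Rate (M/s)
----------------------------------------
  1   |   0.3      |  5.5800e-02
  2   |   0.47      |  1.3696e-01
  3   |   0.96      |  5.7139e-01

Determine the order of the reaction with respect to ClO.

second order (2)

Step 1: Compare trials to find order n where rate₂/rate₁ = ([ClO]₂/[ClO]₁)^n
Step 2: rate₂/rate₁ = 1.3696e-01/5.5800e-02 = 2.454
Step 3: [ClO]₂/[ClO]₁ = 0.47/0.3 = 1.567
Step 4: n = ln(2.454)/ln(1.567) = 2.00 ≈ 2
Step 5: The reaction is second order in ClO.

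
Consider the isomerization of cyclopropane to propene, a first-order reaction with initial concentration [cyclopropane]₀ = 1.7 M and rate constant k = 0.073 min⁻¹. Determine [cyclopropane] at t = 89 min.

0.002564 M

Step 1: For a first-order reaction: [cyclopropane] = [cyclopropane]₀ × e^(-kt)
Step 2: [cyclopropane] = 1.7 × e^(-0.073 × 89)
Step 3: [cyclopropane] = 1.7 × e^(-6.497)
Step 4: [cyclopropane] = 1.7 × 0.00150796 = 0.002564 M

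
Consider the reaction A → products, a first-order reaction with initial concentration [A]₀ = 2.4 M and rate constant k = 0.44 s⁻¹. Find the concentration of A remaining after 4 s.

0.4129 M

Step 1: For a first-order reaction: [A] = [A]₀ × e^(-kt)
Step 2: [A] = 2.4 × e^(-0.44 × 4)
Step 3: [A] = 2.4 × e^(-1.76)
Step 4: [A] = 2.4 × 0.172045 = 0.4129 M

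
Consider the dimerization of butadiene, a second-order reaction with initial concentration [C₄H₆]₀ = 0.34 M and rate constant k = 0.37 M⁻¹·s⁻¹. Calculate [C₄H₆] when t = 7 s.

0.1808 M

Step 1: For a second-order reaction: 1/[C₄H₆] = 1/[C₄H₆]₀ + kt
Step 2: 1/[C₄H₆] = 1/0.34 + 0.37 × 7
Step 3: 1/[C₄H₆] = 2.941 + 2.59 = 5.531
Step 4: [C₄H₆] = 1/5.531 = 0.1808 M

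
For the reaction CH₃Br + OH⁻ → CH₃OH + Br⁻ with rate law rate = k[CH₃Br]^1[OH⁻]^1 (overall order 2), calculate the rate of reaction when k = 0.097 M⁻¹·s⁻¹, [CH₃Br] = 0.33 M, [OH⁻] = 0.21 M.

0.006722 M/s

Step 1: The rate law is rate = k[CH₃Br]^1[OH⁻]^1, overall order = 1+1 = 2
Step 2: Substitute values: rate = 0.097 × (0.33)^1 × (0.21)^1
Step 3: rate = 0.097 × 0.33 × 0.21 = 0.0067221 M/s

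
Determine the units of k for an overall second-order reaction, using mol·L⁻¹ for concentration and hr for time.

(mol·L⁻¹)⁻¹·hr⁻¹

Step 1: For overall order n, rate = k × (concentration)^n.
Step 2: Rate has units mol·L⁻¹·hr⁻¹; concentration term has units (mol·L⁻¹)^2.
Step 3: k = rate / (concentration)^n, so units of k = (mol·L⁻¹)^(1-2)·hr⁻¹ = (mol·L⁻¹)⁻¹·hr⁻¹.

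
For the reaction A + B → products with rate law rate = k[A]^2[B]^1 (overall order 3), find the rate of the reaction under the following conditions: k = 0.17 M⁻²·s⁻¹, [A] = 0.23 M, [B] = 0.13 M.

0.001169 M/s

Step 1: The rate law is rate = k[A]^2[B]^1, overall order = 2+1 = 3
Step 2: Substitute values: rate = 0.17 × (0.23)^2 × (0.13)^1
Step 3: rate = 0.17 × 0.0529 × 0.13 = 0.00116909 M/s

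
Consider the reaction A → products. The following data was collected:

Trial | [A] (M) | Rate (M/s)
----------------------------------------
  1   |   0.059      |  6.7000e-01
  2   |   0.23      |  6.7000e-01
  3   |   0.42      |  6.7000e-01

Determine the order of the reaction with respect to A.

zeroth order (0)

Step 1: Compare trials - when concentration changes, rate stays constant.
Step 2: rate₂/rate₁ = 6.7000e-01/6.7000e-01 = 1
Step 3: [A]₂/[A]₁ = 0.23/0.059 = 3.898
Step 4: Since rate ratio ≈ (conc ratio)^0, the reaction is zeroth order.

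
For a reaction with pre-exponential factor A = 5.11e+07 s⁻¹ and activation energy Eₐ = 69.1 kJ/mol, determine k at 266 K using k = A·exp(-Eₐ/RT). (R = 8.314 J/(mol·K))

1.38e-06 s⁻¹

Step 1: Use the Arrhenius equation: k = A × exp(-Eₐ/RT)
Step 2: Convert Eₐ to J/mol: 69.1 kJ/mol = 69100 J/mol
Step 3: Calculate the exponent: -Eₐ/(RT) = -69100/(8.314 × 266) = -31.24542
Step 4: k = 5.11e+07 × exp(-31.24542)
Step 5: k = 5.11e+07 × 2.69331e-14 = 1.3763e-06 s⁻¹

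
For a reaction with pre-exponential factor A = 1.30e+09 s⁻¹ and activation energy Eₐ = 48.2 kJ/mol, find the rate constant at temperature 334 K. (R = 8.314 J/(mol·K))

3.76e+01 s⁻¹

Step 1: Use the Arrhenius equation: k = A × exp(-Eₐ/RT)
Step 2: Convert Eₐ to J/mol: 48.2 kJ/mol = 48200 J/mol
Step 3: Calculate the exponent: -Eₐ/(RT) = -48200/(8.314 × 334) = -17.35763
Step 4: k = 1.30e+09 × exp(-17.35763)
Step 5: k = 1.30e+09 × 2.89519e-08 = 3.7637e+01 s⁻¹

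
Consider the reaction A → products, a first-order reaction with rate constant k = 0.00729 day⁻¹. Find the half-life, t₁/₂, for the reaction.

95.08 day

Step 1: For a first-order reaction, t₁/₂ = ln(2)/k
Step 2: t₁/₂ = ln(2)/0.00729
Step 3: t₁/₂ = 0.6931/0.00729 = 95.08 day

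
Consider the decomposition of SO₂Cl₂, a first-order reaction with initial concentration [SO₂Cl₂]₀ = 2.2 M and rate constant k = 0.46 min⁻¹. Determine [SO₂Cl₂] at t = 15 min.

0.002217 M

Step 1: For a first-order reaction: [SO₂Cl₂] = [SO₂Cl₂]₀ × e^(-kt)
Step 2: [SO₂Cl₂] = 2.2 × e^(-0.46 × 15)
Step 3: [SO₂Cl₂] = 2.2 × e^(-6.9)
Step 4: [SO₂Cl₂] = 2.2 × 0.00100779 = 0.002217 M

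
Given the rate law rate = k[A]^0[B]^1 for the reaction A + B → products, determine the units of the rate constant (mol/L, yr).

yr⁻¹

Step 1: Overall order = 0 + 1 = 1.
Step 2: rate has units mol/L·yr⁻¹; [A]^0[B]^1 has units (mol/L)^1.
Step 3: k = rate/([A]^0[B]^1), so units of k = (mol/L)^(1-1)·yr⁻¹ = yr⁻¹.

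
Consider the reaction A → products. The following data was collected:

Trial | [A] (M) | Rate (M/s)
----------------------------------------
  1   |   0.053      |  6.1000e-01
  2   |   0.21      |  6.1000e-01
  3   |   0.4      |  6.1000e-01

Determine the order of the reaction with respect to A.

zeroth order (0)

Step 1: Compare trials - when concentration changes, rate stays constant.
Step 2: rate₂/rate₁ = 6.1000e-01/6.1000e-01 = 1
Step 3: [A]₂/[A]₁ = 0.21/0.053 = 3.962
Step 4: Since rate ratio ≈ (conc ratio)^0, the reaction is zeroth order.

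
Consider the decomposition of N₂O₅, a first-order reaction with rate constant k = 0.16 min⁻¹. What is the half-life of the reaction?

4.332 min

Step 1: For a first-order reaction, t₁/₂ = ln(2)/k
Step 2: t₁/₂ = ln(2)/0.16
Step 3: t₁/₂ = 0.6931/0.16 = 4.332 min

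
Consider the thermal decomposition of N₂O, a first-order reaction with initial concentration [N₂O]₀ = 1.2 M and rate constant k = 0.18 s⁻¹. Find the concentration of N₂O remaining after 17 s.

0.05627 M

Step 1: For a first-order reaction: [N₂O] = [N₂O]₀ × e^(-kt)
Step 2: [N₂O] = 1.2 × e^(-0.18 × 17)
Step 3: [N₂O] = 1.2 × e^(-3.06)
Step 4: [N₂O] = 1.2 × 0.0468877 = 0.05627 M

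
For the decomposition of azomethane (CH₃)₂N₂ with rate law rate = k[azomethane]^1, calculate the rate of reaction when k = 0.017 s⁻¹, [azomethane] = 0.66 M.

0.01122 M/s

Step 1: Identify the rate law: rate = k[azomethane]^1
Step 2: Substitute values: rate = 0.017 × (0.66)^1
Step 3: Calculate: rate = 0.017 × 0.66 = 0.01122 M/s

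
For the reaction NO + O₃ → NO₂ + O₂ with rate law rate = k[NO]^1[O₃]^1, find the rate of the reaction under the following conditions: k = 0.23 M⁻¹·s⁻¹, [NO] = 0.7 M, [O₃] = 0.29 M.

0.04669 M/s

Step 1: The rate law is rate = k[NO]^1[O₃]^1
Step 2: Substitute: rate = 0.23 × (0.7)^1 × (0.29)^1
Step 3: rate = 0.23 × 0.7 × 0.29 = 0.04669 M/s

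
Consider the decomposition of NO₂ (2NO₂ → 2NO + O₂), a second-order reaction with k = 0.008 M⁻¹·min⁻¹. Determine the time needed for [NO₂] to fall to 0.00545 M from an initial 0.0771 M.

2.131e+04 min

Step 1: For second-order: t = (1/[NO₂] - 1/[NO₂]₀)/k
Step 2: t = (1/0.00545 - 1/0.0771)/0.008
Step 3: t = (183.5 - 12.97)/0.008
Step 4: t = 170.5/0.008 = 2.131e+04 min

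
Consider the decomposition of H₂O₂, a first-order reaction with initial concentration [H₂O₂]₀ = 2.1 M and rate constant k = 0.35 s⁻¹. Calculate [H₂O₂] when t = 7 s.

0.1812 M

Step 1: For a first-order reaction: [H₂O₂] = [H₂O₂]₀ × e^(-kt)
Step 2: [H₂O₂] = 2.1 × e^(-0.35 × 7)
Step 3: [H₂O₂] = 2.1 × e^(-2.45)
Step 4: [H₂O₂] = 2.1 × 0.0862936 = 0.1812 M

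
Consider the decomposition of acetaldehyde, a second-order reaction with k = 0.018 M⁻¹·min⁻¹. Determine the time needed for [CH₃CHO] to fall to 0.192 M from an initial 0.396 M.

149.1 min

Step 1: For second-order: t = (1/[CH₃CHO] - 1/[CH₃CHO]₀)/k
Step 2: t = (1/0.192 - 1/0.396)/0.018
Step 3: t = (5.208 - 2.525)/0.018
Step 4: t = 2.683/0.018 = 149.1 min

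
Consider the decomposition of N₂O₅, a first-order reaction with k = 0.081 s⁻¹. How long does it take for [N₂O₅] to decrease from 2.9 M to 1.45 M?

8.557 s

Step 1: For first-order: t = ln([N₂O₅]₀/[N₂O₅])/k
Step 2: t = ln(2.9/1.45)/0.081
Step 3: t = ln(2)/0.081
Step 4: t = 0.6931/0.081 = 8.557 s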